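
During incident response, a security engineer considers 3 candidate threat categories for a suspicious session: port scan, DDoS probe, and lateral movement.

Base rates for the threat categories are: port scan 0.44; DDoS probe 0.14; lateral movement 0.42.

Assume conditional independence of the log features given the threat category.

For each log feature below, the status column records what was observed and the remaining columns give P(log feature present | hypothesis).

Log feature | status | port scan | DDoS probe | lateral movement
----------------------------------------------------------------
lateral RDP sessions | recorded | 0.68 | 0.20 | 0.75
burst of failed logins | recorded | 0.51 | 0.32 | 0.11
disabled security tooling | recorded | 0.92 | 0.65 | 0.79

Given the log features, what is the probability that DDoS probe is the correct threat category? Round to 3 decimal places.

0.034

For each hypothesis, the unnormalized posterior weight is prior × product of the log feature likelihoods:
  port scan: 0.44 × 0.68 × 0.51 × 0.92 = 0.14038
  DDoS probe: 0.14 × 0.20 × 0.32 × 0.65 = 0.005824
  lateral movement: 0.42 × 0.75 × 0.11 × 0.79 = 0.027374
Normalizing constant Z = 0.14038 + 0.005824 + 0.027374 = 0.17358.
P(DDoS probe | evidence) = 0.005824 / 0.17358 ≈ 0.034.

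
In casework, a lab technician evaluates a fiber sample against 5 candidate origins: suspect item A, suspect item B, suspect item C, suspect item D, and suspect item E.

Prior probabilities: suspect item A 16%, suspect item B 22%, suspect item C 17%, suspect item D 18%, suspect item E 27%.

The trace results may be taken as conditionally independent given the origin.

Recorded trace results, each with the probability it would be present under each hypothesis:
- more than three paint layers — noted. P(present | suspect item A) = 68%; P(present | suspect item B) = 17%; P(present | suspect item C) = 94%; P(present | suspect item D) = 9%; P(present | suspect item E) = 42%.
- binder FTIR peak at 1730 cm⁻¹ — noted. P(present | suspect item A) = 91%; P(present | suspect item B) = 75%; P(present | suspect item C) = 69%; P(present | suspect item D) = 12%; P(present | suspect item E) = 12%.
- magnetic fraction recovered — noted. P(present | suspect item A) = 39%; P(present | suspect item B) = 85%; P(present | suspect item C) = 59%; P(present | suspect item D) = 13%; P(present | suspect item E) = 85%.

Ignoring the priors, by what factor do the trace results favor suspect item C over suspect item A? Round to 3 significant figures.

Joint likelihood of the trace result pattern under each hypothesis:
  suspect item C: 0.94 × 0.69 × 0.59 = 0.38267
  suspect item A: 0.68 × 0.91 × 0.39 = 0.24133
Bayes factor = 0.38267 / 0.24133 ≈ 1.59

1.59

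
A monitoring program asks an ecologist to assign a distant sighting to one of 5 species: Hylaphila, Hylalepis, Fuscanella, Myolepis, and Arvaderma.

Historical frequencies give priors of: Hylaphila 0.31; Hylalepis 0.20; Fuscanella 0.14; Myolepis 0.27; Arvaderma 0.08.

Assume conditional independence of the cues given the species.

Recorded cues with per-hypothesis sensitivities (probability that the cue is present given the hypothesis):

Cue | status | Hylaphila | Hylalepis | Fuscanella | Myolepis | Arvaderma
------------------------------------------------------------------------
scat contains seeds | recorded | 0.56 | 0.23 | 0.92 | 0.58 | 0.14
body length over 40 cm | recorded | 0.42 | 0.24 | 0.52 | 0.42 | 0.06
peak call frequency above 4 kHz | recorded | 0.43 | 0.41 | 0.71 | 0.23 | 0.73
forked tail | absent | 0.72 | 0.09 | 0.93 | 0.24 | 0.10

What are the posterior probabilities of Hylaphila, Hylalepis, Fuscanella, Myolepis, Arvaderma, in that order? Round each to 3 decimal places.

By Bayes' rule with conditional independence, the unnormalized weight for each hypothesis is prior × ∏ likelihoods (using 1 − P(present | H) for each absent cue):
  Hylaphila: 0.31 × 0.56 × 0.42 × 0.43 × (1 − 0.72) = 0.0087786
  Hylalepis: 0.20 × 0.23 × 0.24 × 0.41 × (1 − 0.09) = 0.004119
  Fuscanella: 0.14 × 0.92 × 0.52 × 0.71 × (1 − 0.93) = 0.0033287
  Myolepis: 0.27 × 0.58 × 0.42 × 0.23 × (1 − 0.24) = 0.011497
  Arvaderma: 0.08 × 0.14 × 0.06 × 0.73 × (1 − 0.10) = 0.0004415
Marginal likelihood of the evidence = 0.028165.
P(Hylaphila | evidence) = 0.0087786 / 0.028165 ≈ 0.312
P(Hylalepis | evidence) = 0.004119 / 0.028165 ≈ 0.146
P(Fuscanella | evidence) = 0.0033287 / 0.028165 ≈ 0.118
P(Myolepis | evidence) = 0.011497 / 0.028165 ≈ 0.408
P(Arvaderma | evidence) = 0.0004415 / 0.028165 ≈ 0.016

0.312, 0.146, 0.118, 0.408, 0.016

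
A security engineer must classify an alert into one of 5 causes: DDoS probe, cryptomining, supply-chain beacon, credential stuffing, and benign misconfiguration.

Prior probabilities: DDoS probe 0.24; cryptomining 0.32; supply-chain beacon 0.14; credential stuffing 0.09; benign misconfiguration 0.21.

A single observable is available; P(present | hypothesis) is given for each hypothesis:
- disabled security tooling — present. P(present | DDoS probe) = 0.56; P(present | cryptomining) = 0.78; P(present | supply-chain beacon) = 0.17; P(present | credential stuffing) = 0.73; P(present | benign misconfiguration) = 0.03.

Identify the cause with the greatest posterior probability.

cryptomining

For each hypothesis, the unnormalized posterior weight is prior × likelihood:
  DDoS probe: 0.24 × 0.56 = 0.1344
  cryptomining: 0.32 × 0.78 = 0.2496
  supply-chain beacon: 0.14 × 0.17 = 0.0238
  credential stuffing: 0.09 × 0.73 = 0.0657
  benign misconfiguration: 0.21 × 0.03 = 0.0063
Normalizing constant Z = 0.1344 + 0.2496 + 0.0238 + 0.0657 + 0.0063 = 0.4798.
P(DDoS probe | evidence) ≈ 0.1344 / 0.4798 ≈ 0.280
P(cryptomining | evidence) ≈ 0.2496 / 0.4798 ≈ 0.520
P(supply-chain beacon | evidence) ≈ 0.0238 / 0.4798 ≈ 0.050
P(credential stuffing | evidence) ≈ 0.0657 / 0.4798 ≈ 0.137
P(benign misconfiguration | evidence) ≈ 0.0063 / 0.4798 ≈ 0.013
The largest is 0.520, so cryptomining is most probable.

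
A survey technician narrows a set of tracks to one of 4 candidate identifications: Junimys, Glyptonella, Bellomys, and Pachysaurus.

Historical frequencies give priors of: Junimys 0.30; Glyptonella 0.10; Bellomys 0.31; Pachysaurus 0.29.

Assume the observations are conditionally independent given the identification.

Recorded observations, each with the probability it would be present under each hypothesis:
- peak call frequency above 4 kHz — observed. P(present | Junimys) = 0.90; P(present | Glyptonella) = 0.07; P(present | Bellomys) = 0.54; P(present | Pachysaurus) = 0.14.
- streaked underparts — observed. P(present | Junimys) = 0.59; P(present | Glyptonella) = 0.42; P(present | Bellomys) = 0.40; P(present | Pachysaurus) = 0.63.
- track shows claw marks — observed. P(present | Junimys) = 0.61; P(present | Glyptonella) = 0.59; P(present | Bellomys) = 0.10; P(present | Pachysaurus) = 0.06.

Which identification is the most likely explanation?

Junimys

For each hypothesis, the unnormalized posterior weight is prior × product of the observation likelihoods:
  Junimys: 0.30 × 0.90 × 0.59 × 0.61 = 0.097173
  Glyptonella: 0.10 × 0.07 × 0.42 × 0.59 = 0.0017346
  Bellomys: 0.31 × 0.54 × 0.40 × 0.10 = 0.006696
  Pachysaurus: 0.29 × 0.14 × 0.63 × 0.06 = 0.0015347
Marginal likelihood of the evidence = 0.10714.
P(Junimys | evidence) ≈ 0.097173 / 0.10714 ≈ 0.907
P(Glyptonella | evidence) ≈ 0.0017346 / 0.10714 ≈ 0.016
P(Bellomys | evidence) ≈ 0.006696 / 0.10714 ≈ 0.062
P(Pachysaurus | evidence) ≈ 0.0015347 / 0.10714 ≈ 0.014
The largest is 0.907, so Junimys is most probable.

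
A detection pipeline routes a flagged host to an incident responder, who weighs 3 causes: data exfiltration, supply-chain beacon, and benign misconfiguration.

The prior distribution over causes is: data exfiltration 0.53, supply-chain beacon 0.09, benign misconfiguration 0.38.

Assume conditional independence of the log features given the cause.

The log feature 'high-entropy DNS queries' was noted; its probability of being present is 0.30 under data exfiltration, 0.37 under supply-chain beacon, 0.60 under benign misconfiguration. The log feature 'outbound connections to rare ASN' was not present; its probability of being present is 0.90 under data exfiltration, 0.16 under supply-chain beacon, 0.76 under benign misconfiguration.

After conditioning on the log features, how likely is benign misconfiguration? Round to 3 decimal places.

Multiply each prior by the joint likelihood of the log feature pattern (using 1 − P(present | H) for each absent log feature):
  data exfiltration: 0.53 × 0.30 × (1 − 0.90) = 0.0159
  supply-chain beacon: 0.09 × 0.37 × (1 − 0.16) = 0.027972
  benign misconfiguration: 0.38 × 0.60 × (1 − 0.76) = 0.05472
Marginal likelihood of the evidence = 0.098592.
P(benign misconfiguration | evidence) = 0.05472 / 0.098592 ≈ 0.555.

0.555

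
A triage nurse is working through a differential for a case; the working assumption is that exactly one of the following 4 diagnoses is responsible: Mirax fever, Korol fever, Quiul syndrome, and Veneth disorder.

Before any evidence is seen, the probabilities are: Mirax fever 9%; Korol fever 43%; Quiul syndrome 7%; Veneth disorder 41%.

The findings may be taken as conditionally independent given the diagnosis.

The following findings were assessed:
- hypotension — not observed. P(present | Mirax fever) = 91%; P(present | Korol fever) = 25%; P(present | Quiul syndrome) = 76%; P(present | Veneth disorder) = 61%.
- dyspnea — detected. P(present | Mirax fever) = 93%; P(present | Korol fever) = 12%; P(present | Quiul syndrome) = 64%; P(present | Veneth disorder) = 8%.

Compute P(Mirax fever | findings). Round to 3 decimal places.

By Bayes' rule with conditional independence, the unnormalized weight for each hypothesis is prior × ∏ likelihoods (using 1 − P(present | H) for each absent finding):
  Mirax fever: 0.09 × (1 − 0.91) × 0.93 = 0.007533
  Korol fever: 0.43 × (1 − 0.25) × 0.12 = 0.0387
  Quiul syndrome: 0.07 × (1 − 0.76) × 0.64 = 0.010752
  Veneth disorder: 0.41 × (1 − 0.61) × 0.08 = 0.012792
Marginal likelihood of the evidence = 0.069777.
P(Mirax fever | evidence) = 0.007533 / 0.069777 ≈ 0.108.

0.108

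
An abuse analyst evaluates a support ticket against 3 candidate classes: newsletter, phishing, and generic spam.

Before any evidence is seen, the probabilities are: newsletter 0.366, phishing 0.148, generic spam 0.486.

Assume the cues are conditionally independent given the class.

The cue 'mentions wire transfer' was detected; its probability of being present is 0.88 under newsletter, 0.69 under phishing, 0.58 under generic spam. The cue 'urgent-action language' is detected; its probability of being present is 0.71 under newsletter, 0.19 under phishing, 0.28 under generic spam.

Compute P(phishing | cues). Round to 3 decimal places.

Multiply each prior by the joint likelihood of the cue pattern:
  newsletter: 0.366 × 0.88 × 0.71 = 0.22868
  phishing: 0.148 × 0.69 × 0.19 = 0.019403
  generic spam: 0.486 × 0.58 × 0.28 = 0.078926
Normalizing constant Z = 0.22868 + 0.019403 + 0.078926 = 0.32701.
P(phishing | evidence) = 0.019403 / 0.32701 ≈ 0.059.

0.059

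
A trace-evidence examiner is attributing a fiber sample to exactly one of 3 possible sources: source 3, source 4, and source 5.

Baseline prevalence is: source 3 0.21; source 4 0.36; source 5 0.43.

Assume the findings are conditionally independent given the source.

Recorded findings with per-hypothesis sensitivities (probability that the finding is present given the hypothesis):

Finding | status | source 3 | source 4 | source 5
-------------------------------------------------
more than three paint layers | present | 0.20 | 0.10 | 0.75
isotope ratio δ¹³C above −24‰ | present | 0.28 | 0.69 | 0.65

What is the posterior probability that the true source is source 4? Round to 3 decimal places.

By Bayes' rule with conditional independence, the unnormalized weight for each hypothesis is prior × ∏ likelihoods:
  source 3: 0.21 × 0.20 × 0.28 = 0.01176
  source 4: 0.36 × 0.10 × 0.69 = 0.02484
  source 5: 0.43 × 0.75 × 0.65 = 0.20963
Normalizing constant Z = 0.01176 + 0.02484 + 0.20963 = 0.24622.
P(source 4 | evidence) = 0.02484 / 0.24622 ≈ 0.101.

0.101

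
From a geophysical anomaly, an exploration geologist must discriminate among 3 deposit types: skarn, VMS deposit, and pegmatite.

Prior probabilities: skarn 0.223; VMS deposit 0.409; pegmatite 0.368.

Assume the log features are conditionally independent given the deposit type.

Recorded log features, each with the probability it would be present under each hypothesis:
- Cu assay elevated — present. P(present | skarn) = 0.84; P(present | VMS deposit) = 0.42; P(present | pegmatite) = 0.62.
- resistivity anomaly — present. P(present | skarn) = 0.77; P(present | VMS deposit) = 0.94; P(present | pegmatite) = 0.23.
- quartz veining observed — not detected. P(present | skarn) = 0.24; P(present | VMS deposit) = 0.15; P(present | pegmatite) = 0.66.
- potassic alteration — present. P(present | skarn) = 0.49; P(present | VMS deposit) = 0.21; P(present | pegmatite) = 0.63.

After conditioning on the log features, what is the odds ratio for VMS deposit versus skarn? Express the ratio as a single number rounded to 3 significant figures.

0.537

The normalizing constant cancels in an odds ratio, so compute prior × likelihood for the two hypotheses only (using 1 − P(present | H) for each absent log feature):
  VMS deposit: 0.409 × 0.42 × 0.94 × (1 − 0.15) × 0.21 = 0.028823
  skarn: 0.223 × 0.84 × 0.77 × (1 − 0.24) × 0.49 = 0.053714
Posterior odds = 0.028823 / 0.053714 ≈ 0.537.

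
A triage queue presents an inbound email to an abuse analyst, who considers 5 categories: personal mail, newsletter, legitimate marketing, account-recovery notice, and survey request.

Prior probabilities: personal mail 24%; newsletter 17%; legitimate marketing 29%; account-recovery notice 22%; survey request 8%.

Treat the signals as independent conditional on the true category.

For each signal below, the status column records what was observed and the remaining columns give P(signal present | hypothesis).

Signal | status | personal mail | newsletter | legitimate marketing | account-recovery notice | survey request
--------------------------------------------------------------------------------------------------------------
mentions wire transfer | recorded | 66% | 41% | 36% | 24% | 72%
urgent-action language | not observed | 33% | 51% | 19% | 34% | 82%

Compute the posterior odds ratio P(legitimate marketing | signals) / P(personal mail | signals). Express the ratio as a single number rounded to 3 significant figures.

Unnormalized posterior weight (prior times the signal likelihoods) for each of the two hypotheses (using 1 − P(present | H) for each absent signal):
  legitimate marketing: 0.29 × 0.36 × (1 − 0.19) = 0.084564
  personal mail: 0.24 × 0.66 × (1 − 0.33) = 0.10613
Posterior odds = 0.084564 / 0.10613 ≈ 0.797.

0.797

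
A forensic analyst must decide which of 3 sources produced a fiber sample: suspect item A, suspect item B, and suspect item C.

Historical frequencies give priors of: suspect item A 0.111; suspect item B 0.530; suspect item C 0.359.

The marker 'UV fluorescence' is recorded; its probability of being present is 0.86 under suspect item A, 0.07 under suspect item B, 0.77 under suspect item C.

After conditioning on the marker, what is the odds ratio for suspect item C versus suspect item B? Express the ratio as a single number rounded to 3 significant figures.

7.45

Posterior odds equal prior odds times the likelihood ratio; only the two competing hypotheses matter.
  suspect item C: 0.359 × 0.77 = 0.27643
  suspect item B: 0.530 × 0.07 = 0.0371
Posterior odds = 0.27643 / 0.0371 ≈ 7.45.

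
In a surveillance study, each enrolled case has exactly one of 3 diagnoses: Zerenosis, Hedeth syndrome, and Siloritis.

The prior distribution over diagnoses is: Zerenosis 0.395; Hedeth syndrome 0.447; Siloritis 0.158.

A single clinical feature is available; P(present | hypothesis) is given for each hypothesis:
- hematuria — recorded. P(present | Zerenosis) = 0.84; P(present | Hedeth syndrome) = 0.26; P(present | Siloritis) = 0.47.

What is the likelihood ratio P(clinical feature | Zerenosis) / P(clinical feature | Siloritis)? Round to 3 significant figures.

1.79

The Bayes factor is the ratio of the two likelihoods.
  Zerenosis: 0.84
  Siloritis: 0.47
Bayes factor = 0.84 / 0.47 ≈ 1.79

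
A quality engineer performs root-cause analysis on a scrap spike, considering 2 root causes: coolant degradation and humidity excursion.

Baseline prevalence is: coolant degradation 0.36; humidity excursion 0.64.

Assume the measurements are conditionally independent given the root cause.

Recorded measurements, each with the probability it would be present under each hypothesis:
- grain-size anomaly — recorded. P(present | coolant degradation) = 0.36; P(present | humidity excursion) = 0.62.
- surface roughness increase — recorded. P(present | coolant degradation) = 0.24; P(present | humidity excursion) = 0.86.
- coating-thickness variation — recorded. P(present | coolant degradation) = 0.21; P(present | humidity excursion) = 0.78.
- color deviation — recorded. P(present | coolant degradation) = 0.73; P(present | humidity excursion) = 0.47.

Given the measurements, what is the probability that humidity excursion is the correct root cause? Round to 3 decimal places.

For each hypothesis, the unnormalized posterior weight is prior × product of the measurement likelihoods:
  coolant degradation: 0.36 × 0.36 × 0.24 × 0.21 × 0.73 = 0.0047682
  humidity excursion: 0.64 × 0.62 × 0.86 × 0.78 × 0.47 = 0.1251
The unnormalized weights sum to 0.12987.
P(humidity excursion | evidence) = 0.1251 / 0.12987 ≈ 0.963.

0.963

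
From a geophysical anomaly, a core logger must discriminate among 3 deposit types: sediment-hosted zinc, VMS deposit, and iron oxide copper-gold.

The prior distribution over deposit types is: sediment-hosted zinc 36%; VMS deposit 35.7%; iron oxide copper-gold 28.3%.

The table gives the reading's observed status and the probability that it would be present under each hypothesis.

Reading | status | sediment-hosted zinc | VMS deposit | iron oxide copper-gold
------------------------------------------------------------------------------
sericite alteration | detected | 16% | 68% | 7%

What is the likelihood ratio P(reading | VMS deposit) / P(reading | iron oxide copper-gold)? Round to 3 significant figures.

9.71

Likelihood of this reading under each hypothesis:
  VMS deposit: 0.68
  iron oxide copper-gold: 0.07
Bayes factor = 0.68 / 0.07 ≈ 9.71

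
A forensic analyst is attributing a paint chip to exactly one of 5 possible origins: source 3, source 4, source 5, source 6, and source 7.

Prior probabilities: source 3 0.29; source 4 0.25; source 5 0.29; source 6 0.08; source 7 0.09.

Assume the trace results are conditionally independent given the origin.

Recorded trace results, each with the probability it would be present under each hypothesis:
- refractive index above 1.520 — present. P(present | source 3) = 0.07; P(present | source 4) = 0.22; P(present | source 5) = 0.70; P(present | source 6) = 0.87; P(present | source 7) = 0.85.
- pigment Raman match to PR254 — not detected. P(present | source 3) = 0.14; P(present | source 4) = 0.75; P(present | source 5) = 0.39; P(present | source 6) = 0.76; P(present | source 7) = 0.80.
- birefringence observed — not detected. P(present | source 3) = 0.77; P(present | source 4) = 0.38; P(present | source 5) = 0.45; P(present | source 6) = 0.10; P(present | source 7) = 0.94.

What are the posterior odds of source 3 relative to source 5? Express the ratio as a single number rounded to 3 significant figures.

Posterior odds equal prior odds times the likelihood ratio; only the two competing hypotheses matter (using 1 − P(present | H) for each absent trace result).
  source 3: 0.29 × 0.07 × (1 − 0.14) × (1 − 0.77) = 0.0040153
  source 5: 0.29 × 0.70 × (1 − 0.39) × (1 − 0.45) = 0.068107
Posterior odds = 0.0040153 / 0.068107 ≈ 0.0590.

0.0590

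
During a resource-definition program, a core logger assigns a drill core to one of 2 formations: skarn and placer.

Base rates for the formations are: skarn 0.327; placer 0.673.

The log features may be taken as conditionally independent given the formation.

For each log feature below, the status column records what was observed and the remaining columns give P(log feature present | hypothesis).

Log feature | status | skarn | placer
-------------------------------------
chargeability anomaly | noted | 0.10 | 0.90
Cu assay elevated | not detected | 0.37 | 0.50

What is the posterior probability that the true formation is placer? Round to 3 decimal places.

By Bayes' rule with conditional independence, the unnormalized weight for each hypothesis is prior × ∏ likelihoods (using 1 − P(present | H) for each absent log feature):
  skarn: 0.327 × 0.10 × (1 − 0.37) = 0.020601
  placer: 0.673 × 0.90 × (1 − 0.50) = 0.30285
Marginal likelihood of the evidence = 0.32345.
P(placer | evidence) = 0.30285 / 0.32345 ≈ 0.936.

0.936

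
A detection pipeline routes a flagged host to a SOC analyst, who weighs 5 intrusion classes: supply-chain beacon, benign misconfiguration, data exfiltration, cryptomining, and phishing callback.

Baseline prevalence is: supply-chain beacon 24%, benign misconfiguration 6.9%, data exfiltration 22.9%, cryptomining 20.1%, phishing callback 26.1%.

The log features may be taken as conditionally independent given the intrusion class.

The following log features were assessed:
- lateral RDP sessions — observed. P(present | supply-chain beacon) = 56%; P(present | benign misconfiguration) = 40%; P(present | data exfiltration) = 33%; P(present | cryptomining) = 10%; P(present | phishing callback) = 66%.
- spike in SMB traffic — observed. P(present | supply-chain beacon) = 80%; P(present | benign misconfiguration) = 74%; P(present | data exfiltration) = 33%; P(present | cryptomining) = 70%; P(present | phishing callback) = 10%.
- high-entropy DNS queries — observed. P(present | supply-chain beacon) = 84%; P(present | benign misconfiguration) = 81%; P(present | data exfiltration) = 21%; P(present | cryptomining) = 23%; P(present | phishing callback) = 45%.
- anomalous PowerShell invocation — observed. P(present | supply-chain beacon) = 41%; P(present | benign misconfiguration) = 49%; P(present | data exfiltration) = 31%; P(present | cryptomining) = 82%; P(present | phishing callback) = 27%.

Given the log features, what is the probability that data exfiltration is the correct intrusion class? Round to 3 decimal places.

0.032

Multiply each prior by the joint likelihood of the log feature pattern:
  supply-chain beacon: 0.240 × 0.56 × 0.80 × 0.84 × 0.41 = 0.03703
  benign misconfiguration: 0.069 × 0.40 × 0.74 × 0.81 × 0.49 = 0.0081063
  data exfiltration: 0.229 × 0.33 × 0.33 × 0.21 × 0.31 = 0.0016235
  cryptomining: 0.201 × 0.10 × 0.70 × 0.23 × 0.82 = 0.0026536
  phishing callback: 0.261 × 0.66 × 0.10 × 0.45 × 0.27 = 0.002093
Marginal likelihood of the evidence = 0.051506.
P(data exfiltration | evidence) = 0.0016235 / 0.051506 ≈ 0.032.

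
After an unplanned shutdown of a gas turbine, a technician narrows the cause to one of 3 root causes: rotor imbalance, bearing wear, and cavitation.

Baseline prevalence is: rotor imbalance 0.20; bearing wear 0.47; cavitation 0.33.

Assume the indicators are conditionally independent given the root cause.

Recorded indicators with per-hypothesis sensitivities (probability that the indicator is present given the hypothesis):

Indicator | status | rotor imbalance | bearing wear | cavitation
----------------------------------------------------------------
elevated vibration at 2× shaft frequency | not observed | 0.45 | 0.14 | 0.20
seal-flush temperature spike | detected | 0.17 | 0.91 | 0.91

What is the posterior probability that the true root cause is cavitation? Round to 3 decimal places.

0.383

By Bayes' rule with conditional independence, the unnormalized weight for each hypothesis is prior × ∏ likelihoods (using 1 − P(present | H) for each absent indicator):
  rotor imbalance: 0.20 × (1 − 0.45) × 0.17 = 0.0187
  bearing wear: 0.47 × (1 − 0.14) × 0.91 = 0.36782
  cavitation: 0.33 × (1 − 0.20) × 0.91 = 0.24024
Marginal likelihood of the evidence = 0.62676.
P(cavitation | evidence) = 0.24024 / 0.62676 ≈ 0.383.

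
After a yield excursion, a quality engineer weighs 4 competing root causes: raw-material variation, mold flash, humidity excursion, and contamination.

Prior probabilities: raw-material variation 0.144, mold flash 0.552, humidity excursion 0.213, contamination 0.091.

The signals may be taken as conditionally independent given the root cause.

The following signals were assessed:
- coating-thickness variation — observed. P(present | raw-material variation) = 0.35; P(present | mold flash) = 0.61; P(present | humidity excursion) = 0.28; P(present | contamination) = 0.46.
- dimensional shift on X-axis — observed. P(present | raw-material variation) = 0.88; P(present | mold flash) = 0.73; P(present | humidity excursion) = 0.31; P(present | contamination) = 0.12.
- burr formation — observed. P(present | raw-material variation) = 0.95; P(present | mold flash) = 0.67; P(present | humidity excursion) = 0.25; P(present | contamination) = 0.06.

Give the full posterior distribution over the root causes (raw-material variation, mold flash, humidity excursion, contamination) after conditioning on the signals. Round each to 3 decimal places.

0.199, 0.778, 0.022, 0.001

For each hypothesis, the unnormalized posterior weight is prior × product of the signal likelihoods:
  raw-material variation: 0.144 × 0.35 × 0.88 × 0.95 = 0.042134
  mold flash: 0.552 × 0.61 × 0.73 × 0.67 = 0.16469
  humidity excursion: 0.213 × 0.28 × 0.31 × 0.25 = 0.0046221
  contamination: 0.091 × 0.46 × 0.12 × 0.06 = 0.00030139
Marginal likelihood of the evidence = 0.21175.
P(raw-material variation | evidence) = 0.042134 / 0.21175 ≈ 0.199
P(mold flash | evidence) = 0.16469 / 0.21175 ≈ 0.778
P(humidity excursion | evidence) = 0.0046221 / 0.21175 ≈ 0.022
P(contamination | evidence) = 0.00030139 / 0.21175 ≈ 0.001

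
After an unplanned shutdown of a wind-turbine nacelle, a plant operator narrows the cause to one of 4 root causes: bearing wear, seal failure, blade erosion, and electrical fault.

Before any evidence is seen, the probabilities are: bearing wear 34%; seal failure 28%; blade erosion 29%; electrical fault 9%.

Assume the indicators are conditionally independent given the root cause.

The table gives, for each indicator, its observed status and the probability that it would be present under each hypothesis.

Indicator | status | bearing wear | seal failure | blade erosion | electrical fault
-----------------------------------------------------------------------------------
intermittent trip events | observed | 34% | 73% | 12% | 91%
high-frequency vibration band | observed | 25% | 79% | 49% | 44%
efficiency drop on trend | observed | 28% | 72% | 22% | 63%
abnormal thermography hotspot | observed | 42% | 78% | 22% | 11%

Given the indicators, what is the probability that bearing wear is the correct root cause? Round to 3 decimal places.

By Bayes' rule with conditional independence, the unnormalized weight for each hypothesis is prior × ∏ likelihoods:
  bearing wear: 0.34 × 0.34 × 0.25 × 0.28 × 0.42 = 0.0033986
  seal failure: 0.28 × 0.73 × 0.79 × 0.72 × 0.78 = 0.090685
  blade erosion: 0.29 × 0.12 × 0.49 × 0.22 × 0.22 = 0.00082532
  electrical fault: 0.09 × 0.91 × 0.44 × 0.63 × 0.11 = 0.0024973
Normalizing constant Z = 0.0033986 + 0.090685 + 0.00082532 + 0.0024973 = 0.097406.
P(bearing wear | evidence) = 0.0033986 / 0.097406 ≈ 0.035.

0.035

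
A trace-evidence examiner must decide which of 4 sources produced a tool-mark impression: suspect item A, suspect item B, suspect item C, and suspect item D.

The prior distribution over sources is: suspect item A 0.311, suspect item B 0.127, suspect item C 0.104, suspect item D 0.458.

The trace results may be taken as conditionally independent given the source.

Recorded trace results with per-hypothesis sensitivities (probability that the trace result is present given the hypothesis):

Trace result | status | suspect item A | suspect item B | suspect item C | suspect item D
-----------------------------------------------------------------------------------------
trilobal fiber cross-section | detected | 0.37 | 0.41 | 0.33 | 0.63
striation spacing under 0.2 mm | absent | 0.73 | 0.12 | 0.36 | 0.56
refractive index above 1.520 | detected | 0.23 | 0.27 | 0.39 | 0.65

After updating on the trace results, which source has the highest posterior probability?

suspect item D

By Bayes' rule with conditional independence, the unnormalized weight for each hypothesis is prior × ∏ likelihoods (using 1 − P(present | H) for each absent trace result):
  suspect item A: 0.311 × 0.37 × (1 − 0.73) × 0.23 = 0.0071458
  suspect item B: 0.127 × 0.41 × (1 − 0.12) × 0.27 = 0.012372
  suspect item C: 0.104 × 0.33 × (1 − 0.36) × 0.39 = 0.0085663
  suspect item D: 0.458 × 0.63 × (1 − 0.56) × 0.65 = 0.082522
The unnormalized weights sum to 0.11061.
P(suspect item A | evidence) ≈ 0.0071458 / 0.11061 ≈ 0.065
P(suspect item B | evidence) ≈ 0.012372 / 0.11061 ≈ 0.112
P(suspect item C | evidence) ≈ 0.0085663 / 0.11061 ≈ 0.077
P(suspect item D | evidence) ≈ 0.082522 / 0.11061 ≈ 0.746
The largest is 0.746, so suspect item D is most probable.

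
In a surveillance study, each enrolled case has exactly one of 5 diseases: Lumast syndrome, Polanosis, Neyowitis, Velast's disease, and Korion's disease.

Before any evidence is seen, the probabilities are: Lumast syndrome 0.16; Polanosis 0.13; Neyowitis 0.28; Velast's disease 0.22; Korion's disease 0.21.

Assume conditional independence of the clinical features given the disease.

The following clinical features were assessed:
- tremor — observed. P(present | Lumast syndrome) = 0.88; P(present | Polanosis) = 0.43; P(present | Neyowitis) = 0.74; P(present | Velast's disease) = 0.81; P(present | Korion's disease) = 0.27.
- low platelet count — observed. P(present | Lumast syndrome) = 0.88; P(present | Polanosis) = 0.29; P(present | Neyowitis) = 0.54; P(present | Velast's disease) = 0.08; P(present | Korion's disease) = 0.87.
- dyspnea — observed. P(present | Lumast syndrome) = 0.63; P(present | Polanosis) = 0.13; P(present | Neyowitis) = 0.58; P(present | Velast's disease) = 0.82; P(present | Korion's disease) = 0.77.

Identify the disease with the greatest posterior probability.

Lumast syndrome

By Bayes' rule with conditional independence, the unnormalized weight for each hypothesis is prior × ∏ likelihoods:
  Lumast syndrome: 0.16 × 0.88 × 0.88 × 0.63 = 0.07806
  Polanosis: 0.13 × 0.43 × 0.29 × 0.13 = 0.0021074
  Neyowitis: 0.28 × 0.74 × 0.54 × 0.58 = 0.064895
  Velast's disease: 0.22 × 0.81 × 0.08 × 0.82 = 0.01169
  Korion's disease: 0.21 × 0.27 × 0.87 × 0.77 = 0.037983
Normalizing constant Z = 0.07806 + 0.0021074 + 0.064895 + 0.01169 + 0.037983 = 0.19474.
P(Lumast syndrome | evidence) ≈ 0.07806 / 0.19474 ≈ 0.401
P(Polanosis | evidence) ≈ 0.0021074 / 0.19474 ≈ 0.011
P(Neyowitis | evidence) ≈ 0.064895 / 0.19474 ≈ 0.333
P(Velast's disease | evidence) ≈ 0.01169 / 0.19474 ≈ 0.060
P(Korion's disease | evidence) ≈ 0.037983 / 0.19474 ≈ 0.195
The largest is 0.401, so Lumast syndrome is most probable.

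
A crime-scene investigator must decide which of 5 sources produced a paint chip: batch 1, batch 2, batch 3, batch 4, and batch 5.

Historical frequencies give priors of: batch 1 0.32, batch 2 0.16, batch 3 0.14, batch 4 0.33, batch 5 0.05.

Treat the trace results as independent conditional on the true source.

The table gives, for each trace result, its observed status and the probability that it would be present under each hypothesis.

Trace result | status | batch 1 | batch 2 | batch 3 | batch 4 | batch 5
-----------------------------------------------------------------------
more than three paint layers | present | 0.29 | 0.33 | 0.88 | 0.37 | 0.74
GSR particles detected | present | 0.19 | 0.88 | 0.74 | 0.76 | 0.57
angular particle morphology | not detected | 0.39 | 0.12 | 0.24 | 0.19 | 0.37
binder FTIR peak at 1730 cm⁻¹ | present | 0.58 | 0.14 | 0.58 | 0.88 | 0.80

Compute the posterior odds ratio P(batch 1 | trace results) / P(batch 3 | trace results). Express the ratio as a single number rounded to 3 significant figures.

Unnormalized posterior weight (prior times the trace result likelihoods) for each of the two hypotheses (using 1 − P(present | H) for each absent trace result):
  batch 1: 0.32 × 0.29 × 0.19 × (1 − 0.39) × 0.58 = 0.0062382
  batch 3: 0.14 × 0.88 × 0.74 × (1 − 0.24) × 0.58 = 0.040187
Odds(batch 1 : batch 3) = 0.0062382 / 0.040187 ≈ 0.155.

0.155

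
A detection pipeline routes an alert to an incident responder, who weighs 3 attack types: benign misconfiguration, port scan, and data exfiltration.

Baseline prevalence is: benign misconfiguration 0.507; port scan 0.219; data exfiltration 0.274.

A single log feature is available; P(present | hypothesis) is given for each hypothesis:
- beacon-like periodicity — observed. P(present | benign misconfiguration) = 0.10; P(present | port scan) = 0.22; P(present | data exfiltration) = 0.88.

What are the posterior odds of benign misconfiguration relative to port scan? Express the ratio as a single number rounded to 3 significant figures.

1.05

Posterior odds equal prior odds times the likelihood ratio; only the two competing hypotheses matter.
  benign misconfiguration: 0.507 × 0.10 = 0.0507
  port scan: 0.219 × 0.22 = 0.04818
Posterior odds = 0.0507 / 0.04818 ≈ 1.05.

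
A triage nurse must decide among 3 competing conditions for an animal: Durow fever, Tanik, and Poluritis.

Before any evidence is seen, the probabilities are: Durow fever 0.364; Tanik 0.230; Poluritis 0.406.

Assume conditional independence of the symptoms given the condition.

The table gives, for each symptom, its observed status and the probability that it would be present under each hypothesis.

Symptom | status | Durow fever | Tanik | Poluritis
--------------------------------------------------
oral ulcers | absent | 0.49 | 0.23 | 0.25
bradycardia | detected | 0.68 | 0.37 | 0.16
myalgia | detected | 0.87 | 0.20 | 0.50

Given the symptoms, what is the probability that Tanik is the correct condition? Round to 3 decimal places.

0.089

Multiply each prior by the joint likelihood of the symptom pattern (using 1 − P(present | H) for each absent symptom):
  Durow fever: 0.364 × (1 − 0.49) × 0.68 × 0.87 = 0.10982
  Tanik: 0.230 × (1 − 0.23) × 0.37 × 0.20 = 0.013105
  Poluritis: 0.406 × (1 − 0.25) × 0.16 × 0.50 = 0.02436
Marginal likelihood of the evidence = 0.14729.
P(Tanik | evidence) = 0.013105 / 0.14729 ≈ 0.089.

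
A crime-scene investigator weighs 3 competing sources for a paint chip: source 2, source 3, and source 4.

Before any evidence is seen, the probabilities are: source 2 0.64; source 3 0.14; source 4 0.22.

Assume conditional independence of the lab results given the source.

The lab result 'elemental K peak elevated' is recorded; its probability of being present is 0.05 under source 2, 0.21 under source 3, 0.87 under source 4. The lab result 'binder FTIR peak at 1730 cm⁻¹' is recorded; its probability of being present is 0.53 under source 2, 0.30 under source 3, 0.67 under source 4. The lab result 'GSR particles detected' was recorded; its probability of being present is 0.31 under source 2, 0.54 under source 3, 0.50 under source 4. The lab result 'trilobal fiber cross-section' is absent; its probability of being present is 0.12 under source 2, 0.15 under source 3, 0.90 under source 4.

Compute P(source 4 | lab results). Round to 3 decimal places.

For each hypothesis, the unnormalized posterior weight is prior × product of the lab result likelihoods (using 1 − P(present | H) for each absent lab result):
  source 2: 0.64 × 0.05 × 0.53 × 0.31 × (1 − 0.12) = 0.0046267
  source 3: 0.14 × 0.21 × 0.30 × 0.54 × (1 − 0.15) = 0.0040484
  source 4: 0.22 × 0.87 × 0.67 × 0.50 × (1 − 0.90) = 0.0064119
Marginal likelihood of the evidence = 0.015087.
P(source 4 | evidence) = 0.0064119 / 0.015087 ≈ 0.425.

0.425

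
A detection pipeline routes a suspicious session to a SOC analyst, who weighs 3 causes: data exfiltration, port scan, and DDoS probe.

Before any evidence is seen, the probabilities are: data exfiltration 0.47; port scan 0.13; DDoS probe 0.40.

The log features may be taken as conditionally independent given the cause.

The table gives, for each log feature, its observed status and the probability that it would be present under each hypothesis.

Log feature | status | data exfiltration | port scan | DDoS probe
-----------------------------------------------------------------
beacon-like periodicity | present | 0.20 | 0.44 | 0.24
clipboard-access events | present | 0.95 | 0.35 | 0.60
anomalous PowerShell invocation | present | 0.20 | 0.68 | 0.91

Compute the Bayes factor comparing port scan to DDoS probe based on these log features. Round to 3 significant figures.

The Bayes factor is the ratio of the joint likelihoods of the log feature pattern under the two hypotheses.
  port scan: 0.44 × 0.35 × 0.68 = 0.10472
  DDoS probe: 0.24 × 0.60 × 0.91 = 0.13104
Bayes factor = 0.10472 / 0.13104 ≈ 0.799

0.799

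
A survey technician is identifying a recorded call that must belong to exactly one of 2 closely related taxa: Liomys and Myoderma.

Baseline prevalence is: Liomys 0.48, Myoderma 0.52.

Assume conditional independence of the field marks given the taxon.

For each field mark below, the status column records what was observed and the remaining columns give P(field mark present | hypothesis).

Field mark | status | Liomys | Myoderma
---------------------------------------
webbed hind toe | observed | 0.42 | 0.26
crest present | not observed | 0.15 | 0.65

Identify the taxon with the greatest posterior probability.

Liomys

Multiply each prior by the joint likelihood of the field mark pattern (using 1 − P(present | H) for each absent field mark):
  Liomys: 0.48 × 0.42 × (1 − 0.15) = 0.17136
  Myoderma: 0.52 × 0.26 × (1 − 0.65) = 0.04732
Normalizing constant Z = 0.17136 + 0.04732 = 0.21868.
P(Liomys | evidence) ≈ 0.17136 / 0.21868 ≈ 0.784
P(Myoderma | evidence) ≈ 0.04732 / 0.21868 ≈ 0.216
The largest is 0.784, so Liomys is most probable.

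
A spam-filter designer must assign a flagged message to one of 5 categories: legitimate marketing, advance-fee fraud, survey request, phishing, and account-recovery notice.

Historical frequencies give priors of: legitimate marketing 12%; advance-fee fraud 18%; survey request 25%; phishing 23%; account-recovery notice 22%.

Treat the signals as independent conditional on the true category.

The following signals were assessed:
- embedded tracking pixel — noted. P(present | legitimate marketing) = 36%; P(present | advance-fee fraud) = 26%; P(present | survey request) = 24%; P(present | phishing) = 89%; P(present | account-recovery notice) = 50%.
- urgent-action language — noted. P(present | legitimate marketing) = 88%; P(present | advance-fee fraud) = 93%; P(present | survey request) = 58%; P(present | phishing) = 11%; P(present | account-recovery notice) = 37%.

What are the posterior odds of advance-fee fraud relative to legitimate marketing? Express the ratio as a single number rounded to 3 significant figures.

The normalizing constant cancels in an odds ratio, so compute prior × likelihood for the two hypotheses only:
  advance-fee fraud: 0.18 × 0.26 × 0.93 = 0.043524
  legitimate marketing: 0.12 × 0.36 × 0.88 = 0.038016
Odds(advance-fee fraud : legitimate marketing) = 0.043524 / 0.038016 ≈ 1.14.

1.14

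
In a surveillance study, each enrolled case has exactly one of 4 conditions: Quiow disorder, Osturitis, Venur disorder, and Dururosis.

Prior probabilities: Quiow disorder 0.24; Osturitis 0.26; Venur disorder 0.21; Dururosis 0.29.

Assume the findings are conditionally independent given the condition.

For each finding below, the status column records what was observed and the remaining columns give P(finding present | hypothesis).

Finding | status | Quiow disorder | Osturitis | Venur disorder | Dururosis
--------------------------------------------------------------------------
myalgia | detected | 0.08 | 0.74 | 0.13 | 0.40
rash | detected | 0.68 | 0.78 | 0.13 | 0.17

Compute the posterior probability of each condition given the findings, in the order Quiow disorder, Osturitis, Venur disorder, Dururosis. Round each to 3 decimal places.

Multiply each prior by the joint likelihood of the evidence pattern:
  Quiow disorder: 0.24 × 0.08 × 0.68 = 0.013056
  Osturitis: 0.26 × 0.74 × 0.78 = 0.15007
  Venur disorder: 0.21 × 0.13 × 0.13 = 0.003549
  Dururosis: 0.29 × 0.40 × 0.17 = 0.01972
The unnormalized weights sum to 0.1864.
P(Quiow disorder | evidence) = 0.013056 / 0.1864 ≈ 0.070
P(Osturitis | evidence) = 0.15007 / 0.1864 ≈ 0.805
P(Venur disorder | evidence) = 0.003549 / 0.1864 ≈ 0.019
P(Dururosis | evidence) = 0.01972 / 0.1864 ≈ 0.106

0.070, 0.805, 0.019, 0.106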